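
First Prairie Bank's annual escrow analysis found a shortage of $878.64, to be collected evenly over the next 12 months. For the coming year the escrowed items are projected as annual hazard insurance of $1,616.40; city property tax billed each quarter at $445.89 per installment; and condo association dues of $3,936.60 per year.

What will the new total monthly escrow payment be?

Hazard insurance — $1,616.40 per year
City property tax — $445.89 × 4 = $1,783.56 per year
Condo association dues — $3,936.60 per year
Total annual escrow = $7,336.56
Base monthly escrow = $7,336.56 / 12 = $611.38
Shortage per month = $878.64 ÷ 12 = $73.22
New monthly escrow = $611.38 + $73.22 = $684.60

$684.60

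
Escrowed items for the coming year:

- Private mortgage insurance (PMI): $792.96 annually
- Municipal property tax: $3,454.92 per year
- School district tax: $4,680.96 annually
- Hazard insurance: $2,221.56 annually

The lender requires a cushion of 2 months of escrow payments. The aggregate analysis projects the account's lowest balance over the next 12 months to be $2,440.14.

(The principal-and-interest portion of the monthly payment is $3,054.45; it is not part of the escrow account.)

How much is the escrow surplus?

$581.74

Private mortgage insurance (PMI) = $792.96 annually
Municipal property tax = $3,454.92 annually
School district tax = $4,680.96 annually
Hazard insurance = $2,221.56 annually
Combined annual = $11,150.40
Per month = $11,150.40 / 12 = $929.20
Cushion = 2 × $929.20 = $1,858.40
Excess over cushion: $2,440.14 − $1,858.40 = $581.74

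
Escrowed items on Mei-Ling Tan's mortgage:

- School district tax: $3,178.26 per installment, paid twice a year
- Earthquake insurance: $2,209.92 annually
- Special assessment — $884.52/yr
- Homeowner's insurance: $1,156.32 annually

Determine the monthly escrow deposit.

School district tax: $3,178.26 × 2 = $6,356.52 annually
Earthquake insurance: $2,209.92 annually
Special assessment: $884.52 annually
Homeowner's insurance: $1,156.32 annually
Annual escrow total = $6,356.52 + $2,209.92 + $884.52 + $1,156.32 = $10,607.28
Monthly escrow = $10,607.28 / 12 = $883.94

$883.94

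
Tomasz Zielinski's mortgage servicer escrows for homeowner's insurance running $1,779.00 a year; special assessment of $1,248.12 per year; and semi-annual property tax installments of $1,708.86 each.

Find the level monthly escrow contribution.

$537.07

Homeowner's insurance — $1,779.00/yr
Special assessment — $1,248.12/yr
Property tax — $1,708.86 × 2 = $3,417.72/yr
Total annual escrow = $1,779.00 + $1,248.12 + $3,417.72 = $6,444.84
Per month = $6,444.84 / 12 = $537.07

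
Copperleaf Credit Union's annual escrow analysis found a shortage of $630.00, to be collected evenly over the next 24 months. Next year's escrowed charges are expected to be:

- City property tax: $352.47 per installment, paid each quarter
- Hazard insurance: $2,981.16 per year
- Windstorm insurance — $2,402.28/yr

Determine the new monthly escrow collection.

City property tax — $352.47 × 4 = $1,409.88
Hazard insurance — $2,981.16
Windstorm insurance — $2,402.28
Total per year = $1,409.88 + $2,981.16 + $2,402.28 = $6,793.32
Base monthly escrow = $6,793.32 / 12 = $566.11
Shortage per month = $630.00 ÷ 24 = $26.25
Adjusted monthly = $566.11 + $26.25 = $592.36

$592.36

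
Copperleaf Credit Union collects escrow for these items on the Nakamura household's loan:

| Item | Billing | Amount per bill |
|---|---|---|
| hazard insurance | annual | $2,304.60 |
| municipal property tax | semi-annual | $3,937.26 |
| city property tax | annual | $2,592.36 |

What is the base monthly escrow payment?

$1,064.29

Hazard insurance — $2,304.60 per year
Municipal property tax — $3,937.26 × 2 = $7,874.52 per year
City property tax — $2,592.36 per year
Total per year = $2,304.60 + $7,874.52 + $2,592.36 = $12,771.48
Monthly = $12,771.48 ÷ 12 = $1,064.29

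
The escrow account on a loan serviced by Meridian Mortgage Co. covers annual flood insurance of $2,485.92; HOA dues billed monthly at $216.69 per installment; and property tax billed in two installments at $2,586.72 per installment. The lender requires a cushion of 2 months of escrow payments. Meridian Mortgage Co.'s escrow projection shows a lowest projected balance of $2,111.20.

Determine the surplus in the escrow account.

Flood insurance = $2,485.92
HOA dues = $216.69 × 12 = $2,600.28
Property tax = $2,586.72 × 2 = $5,173.44
Yearly total = $10,259.64
Base monthly escrow = $10,259.64 ÷ 12 = $854.97
Required cushion = 2 × $854.97 = $1,709.94
Excess over cushion: $2,111.20 − $1,709.94 = $401.26

$401.26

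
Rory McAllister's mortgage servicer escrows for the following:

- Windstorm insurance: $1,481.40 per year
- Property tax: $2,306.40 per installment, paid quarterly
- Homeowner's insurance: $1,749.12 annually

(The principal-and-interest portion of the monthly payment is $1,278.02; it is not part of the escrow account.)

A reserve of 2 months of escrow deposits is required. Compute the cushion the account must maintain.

$2,076.02

Windstorm insurance = $1,481.40 per year
Property tax = $2,306.40 × 4 = $9,225.60 per year
Homeowner's insurance = $1,749.12 per year
Yearly total = $1,481.40 + $9,225.60 + $1,749.12 = $12,456.12
Base monthly escrow = $12,456.12 ÷ 12 = $1,038.01
Required cushion = 2 × $1,038.01 = $2,076.02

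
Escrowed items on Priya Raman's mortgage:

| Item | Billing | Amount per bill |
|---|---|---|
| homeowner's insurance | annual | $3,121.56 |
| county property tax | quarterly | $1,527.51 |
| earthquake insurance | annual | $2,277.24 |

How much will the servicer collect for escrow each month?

$959.07

Homeowner's insurance = $3,121.56
County property tax = $1,527.51 × 4 = $6,110.04
Earthquake insurance = $2,277.24
Total annual escrow = $3,121.56 + $6,110.04 + $2,277.24 = $11,508.84
Monthly escrow = $11,508.84 / 12 = $959.07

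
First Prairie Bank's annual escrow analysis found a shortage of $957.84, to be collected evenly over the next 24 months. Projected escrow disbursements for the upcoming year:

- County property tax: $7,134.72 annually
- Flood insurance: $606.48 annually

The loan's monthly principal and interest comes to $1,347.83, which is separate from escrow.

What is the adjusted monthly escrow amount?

County property tax — $7,134.72 annually
Flood insurance — $606.48 annually
Annual escrow total = $7,134.72 + $606.48 = $7,741.20
Monthly escrow = $7,741.20 / 12 = $645.10
Shortage spread = $957.84 / 24 = $39.91/mo
Adjusted monthly = $645.10 + $39.91 = $685.01

$685.01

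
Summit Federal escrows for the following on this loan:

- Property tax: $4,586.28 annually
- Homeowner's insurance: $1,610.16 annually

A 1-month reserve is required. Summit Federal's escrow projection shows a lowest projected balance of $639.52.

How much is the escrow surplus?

Property tax — $4,586.28
Homeowner's insurance — $1,610.16
Total annual escrow = $6,196.44
Monthly = $6,196.44 / 12 = $516.37
Required reserve = 1 × $516.37 = $516.37
Excess over cushion: $639.52 − $516.37 = $123.15

$123.15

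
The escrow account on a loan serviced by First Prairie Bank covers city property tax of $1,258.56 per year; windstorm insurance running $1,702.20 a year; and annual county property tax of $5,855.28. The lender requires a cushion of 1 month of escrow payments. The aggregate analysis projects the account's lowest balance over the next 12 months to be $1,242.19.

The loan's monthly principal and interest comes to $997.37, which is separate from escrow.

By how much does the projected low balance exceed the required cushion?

City property tax = $1,258.56
Windstorm insurance = $1,702.20
County property tax = $5,855.28
Annual escrow total = $1,258.56 + $1,702.20 + $5,855.28 = $8,816.04
Monthly escrow = $8,816.04 / 12 = $734.67
Cushion = 1 × $734.67 = $734.67
Excess over cushion: $1,242.19 − $734.67 = $507.52

$507.52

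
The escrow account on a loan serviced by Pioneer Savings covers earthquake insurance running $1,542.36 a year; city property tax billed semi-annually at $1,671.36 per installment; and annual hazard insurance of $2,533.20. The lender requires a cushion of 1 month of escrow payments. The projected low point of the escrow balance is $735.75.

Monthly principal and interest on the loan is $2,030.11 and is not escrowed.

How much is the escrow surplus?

$117.56

Earthquake insurance = $1,542.36 per year
City property tax = $1,671.36 × 2 = $3,342.72 per year
Hazard insurance = $2,533.20 per year
Total annual escrow = $1,542.36 + $3,342.72 + $2,533.20 = $7,418.28
Base monthly escrow = $7,418.28 ÷ 12 = $618.19
Required cushion = 1 × $618.19 = $618.19
Excess over cushion: $735.75 − $618.19 = $117.56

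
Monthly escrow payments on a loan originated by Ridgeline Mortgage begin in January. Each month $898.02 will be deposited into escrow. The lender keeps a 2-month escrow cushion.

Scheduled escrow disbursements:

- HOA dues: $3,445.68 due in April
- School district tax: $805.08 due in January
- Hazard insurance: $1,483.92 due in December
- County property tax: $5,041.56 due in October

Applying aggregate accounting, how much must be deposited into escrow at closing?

$2,454.72

Cushion = 2 × $898.02 = $1,796.04
Trial balance (start $0, +$898.02 each month, − disbursements):
  Jan: +$898.02 − $805.08 → $92.94
  Feb: +$898.02 → $990.96
  Mar: +$898.02 → $1,888.98
  Apr: +$898.02 − $3,445.68 → -$658.68
  May: +$898.02 → $239.34
  Jun: +$898.02 → $1,137.36
  Jul: +$898.02 → $2,035.38
  Aug: +$898.02 → $2,933.40
  Sep: +$898.02 → $3,831.42
  Oct: +$898.02 − $5,041.56 → -$312.12
  Nov: +$898.02 → $585.90
  Dec: +$898.02 − $1,483.92 → $0.00
Lowest trial balance = -$658.68 (Apr)
Initial deposit = cushion − low point = $1,796.04 − (-$658.68) = $2,454.72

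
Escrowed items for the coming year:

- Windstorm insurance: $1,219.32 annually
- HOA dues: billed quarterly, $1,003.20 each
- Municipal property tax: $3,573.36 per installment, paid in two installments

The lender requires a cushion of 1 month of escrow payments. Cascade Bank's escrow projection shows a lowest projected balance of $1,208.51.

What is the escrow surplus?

$176.94

Windstorm insurance = $1,219.32 per year
HOA dues = $1,003.20 × 4 = $4,012.80 per year
Municipal property tax = $3,573.36 × 2 = $7,146.72 per year
Annual escrow total = $1,219.32 + $4,012.80 + $7,146.72 = $12,378.84
Monthly = $12,378.84 ÷ 12 = $1,031.57
Required cushion = 1 × $1,031.57 = $1,031.57
Excess over cushion: $1,208.51 − $1,031.57 = $176.94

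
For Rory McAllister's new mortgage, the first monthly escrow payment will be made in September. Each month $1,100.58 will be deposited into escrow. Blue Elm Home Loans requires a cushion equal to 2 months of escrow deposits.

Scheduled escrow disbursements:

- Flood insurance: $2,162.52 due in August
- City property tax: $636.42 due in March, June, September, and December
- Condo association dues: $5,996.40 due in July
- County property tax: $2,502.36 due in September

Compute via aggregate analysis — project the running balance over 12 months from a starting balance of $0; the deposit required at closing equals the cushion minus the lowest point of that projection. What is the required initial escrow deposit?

Cushion = 2 × $1,100.58 = $2,201.16
Trial balance (start $0, +$1,100.58 each month, − disbursements):
  Sep: +$1,100.58 − $3,138.78 → -$2,038.20
  Oct: +$1,100.58 → -$937.62
  Nov: +$1,100.58 → $162.96
  Dec: +$1,100.58 − $636.42 → $627.12
  Jan: +$1,100.58 → $1,727.70
  Feb: +$1,100.58 → $2,828.28
  Mar: +$1,100.58 − $636.42 → $3,292.44
  Apr: +$1,100.58 → $4,393.02
  May: +$1,100.58 → $5,493.60
  Jun: +$1,100.58 − $636.42 → $5,957.76
  Jul: +$1,100.58 − $5,996.40 → $1,061.94
  Aug: +$1,100.58 − $2,162.52 → $0.00
Lowest trial balance = -$2,038.20 (Sep)
Initial deposit = cushion − low point = $2,201.16 − (-$2,038.20) = $4,239.36

$4,239.36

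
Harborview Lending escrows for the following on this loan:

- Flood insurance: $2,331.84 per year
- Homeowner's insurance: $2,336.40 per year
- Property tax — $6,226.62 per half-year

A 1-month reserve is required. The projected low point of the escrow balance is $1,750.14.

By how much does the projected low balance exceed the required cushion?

Flood insurance — $2,331.84/yr
Homeowner's insurance — $2,336.40/yr
Property tax — $6,226.62 × 2 = $12,453.24/yr
Combined annual = $17,121.48
Per month = $17,121.48 / 12 = $1,426.79
Cushion = 1 × $1,426.79 = $1,426.79
Surplus = $1,750.14 − $1,426.79 = $323.35

$323.35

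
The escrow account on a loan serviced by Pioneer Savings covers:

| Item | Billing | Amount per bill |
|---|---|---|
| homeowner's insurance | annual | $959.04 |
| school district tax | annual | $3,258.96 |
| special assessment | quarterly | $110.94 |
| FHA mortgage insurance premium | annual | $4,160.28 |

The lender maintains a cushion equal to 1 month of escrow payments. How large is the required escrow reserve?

$735.17

Homeowner's insurance = $959.04 annually
School district tax = $3,258.96 annually
Special assessment = $110.94 × 4 = $443.76 annually
FHA mortgage insurance premium = $4,160.28 annually
Yearly total = $8,822.04
Monthly escrow = $8,822.04 / 12 = $735.17
Cushion = 1 × $735.17 = $735.17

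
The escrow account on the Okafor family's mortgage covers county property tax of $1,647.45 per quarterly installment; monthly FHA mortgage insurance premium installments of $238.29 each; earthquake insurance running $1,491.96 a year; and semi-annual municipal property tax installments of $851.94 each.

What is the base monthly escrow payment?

County property tax — $1,647.45 × 4 = $6,589.80 per year
FHA mortgage insurance premium — $238.29 × 12 = $2,859.48 per year
Earthquake insurance — $1,491.96 per year
Municipal property tax — $851.94 × 2 = $1,703.88 per year
Yearly total = $6,589.80 + $2,859.48 + $1,491.96 + $1,703.88 = $12,645.12
Per month = $12,645.12 ÷ 12 = $1,053.76

$1,053.76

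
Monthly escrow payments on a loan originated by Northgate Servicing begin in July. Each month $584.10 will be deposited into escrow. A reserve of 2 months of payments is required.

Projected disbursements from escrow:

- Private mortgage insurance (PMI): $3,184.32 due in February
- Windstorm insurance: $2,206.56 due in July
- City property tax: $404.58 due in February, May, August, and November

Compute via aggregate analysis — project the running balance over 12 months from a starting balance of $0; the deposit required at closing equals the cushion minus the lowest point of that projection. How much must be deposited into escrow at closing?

$3,100.02

Cushion = 2 × $584.10 = $1,168.20
Trial balance (start $0, +$584.10 each month, − disbursements):
  Jul: +$584.10 − $2,206.56 → -$1,622.46
  Aug: +$584.10 − $404.58 → -$1,442.94
  Sep: +$584.10 → -$858.84
  Oct: +$584.10 → -$274.74
  Nov: +$584.10 − $404.58 → -$95.22
  Dec: +$584.10 → $488.88
  Jan: +$584.10 → $1,072.98
  Feb: +$584.10 − $3,588.90 → -$1,931.82
  Mar: +$584.10 → -$1,347.72
  Apr: +$584.10 → -$763.62
  May: +$584.10 − $404.58 → -$584.10
  Jun: +$584.10 → $0.00
Lowest trial balance = -$1,931.82 (Feb)
Initial deposit = cushion − low point = $1,168.20 − (-$1,931.82) = $3,100.02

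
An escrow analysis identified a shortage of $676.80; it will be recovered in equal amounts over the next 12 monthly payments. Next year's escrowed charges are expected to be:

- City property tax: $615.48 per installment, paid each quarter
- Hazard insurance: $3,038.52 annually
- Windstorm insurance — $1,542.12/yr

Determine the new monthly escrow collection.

City property tax — $615.48 × 4 = $2,461.92 annually
Hazard insurance — $3,038.52 annually
Windstorm insurance — $1,542.12 annually
Total annual escrow = $7,042.56
Monthly escrow = $7,042.56 ÷ 12 = $586.88
Shortage per month = $676.80 / 12 = $56.40
Adjusted monthly = $586.88 + $56.40 = $643.28

$643.28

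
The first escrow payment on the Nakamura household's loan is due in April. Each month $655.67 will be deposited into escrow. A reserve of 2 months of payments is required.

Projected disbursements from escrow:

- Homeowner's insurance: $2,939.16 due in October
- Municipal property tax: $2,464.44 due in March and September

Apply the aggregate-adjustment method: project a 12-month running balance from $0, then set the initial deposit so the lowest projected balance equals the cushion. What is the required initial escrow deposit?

$2,125.25

Cushion = 2 × $655.67 = $1,311.34
Trial balance (start $0, +$655.67 each month, − disbursements):
  Apr: +$655.67 → $655.67
  May: +$655.67 → $1,311.34
  Jun: +$655.67 → $1,967.01
  Jul: +$655.67 → $2,622.68
  Aug: +$655.67 → $3,278.35
  Sep: +$655.67 − $2,464.44 → $1,469.58
  Oct: +$655.67 − $2,939.16 → -$813.91
  Nov: +$655.67 → -$158.24
  Dec: +$655.67 → $497.43
  Jan: +$655.67 → $1,153.10
  Feb: +$655.67 → $1,808.77
  Mar: +$655.67 − $2,464.44 → $0.00
Lowest trial balance = -$813.91 (Oct)
Initial deposit = cushion − low point = $1,311.34 − (-$813.91) = $2,125.25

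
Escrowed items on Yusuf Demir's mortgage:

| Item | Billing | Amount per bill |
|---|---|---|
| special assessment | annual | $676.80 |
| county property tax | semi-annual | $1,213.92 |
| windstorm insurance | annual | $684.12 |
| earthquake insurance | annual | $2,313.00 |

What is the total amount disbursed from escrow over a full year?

$6,101.76

Special assessment = $676.80
County property tax = $1,213.92 × 2 = $2,427.84
Windstorm insurance = $684.12
Earthquake insurance = $2,313.00
Combined annual = $676.80 + $2,427.84 + $684.12 + $2,313.00 = $6,101.76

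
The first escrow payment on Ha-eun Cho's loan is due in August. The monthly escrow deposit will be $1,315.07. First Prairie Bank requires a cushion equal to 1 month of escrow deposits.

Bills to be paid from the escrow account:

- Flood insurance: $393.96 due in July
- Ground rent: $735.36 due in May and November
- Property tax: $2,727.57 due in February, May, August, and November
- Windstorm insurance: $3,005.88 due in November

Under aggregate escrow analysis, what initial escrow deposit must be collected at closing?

$5,251.17

Cushion = 1 × $1,315.07 = $1,315.07
Trial balance (start $0, +$1,315.07 each month, − disbursements):
  Aug: +$1,315.07 − $2,727.57 → -$1,412.50
  Sep: +$1,315.07 → -$97.43
  Oct: +$1,315.07 → $1,217.64
  Nov: +$1,315.07 − $6,468.81 → -$3,936.10
  Dec: +$1,315.07 → -$2,621.03
  Jan: +$1,315.07 → -$1,305.96
  Feb: +$1,315.07 − $2,727.57 → -$2,718.46
  Mar: +$1,315.07 → -$1,403.39
  Apr: +$1,315.07 → -$88.32
  May: +$1,315.07 − $3,462.93 → -$2,236.18
  Jun: +$1,315.07 → -$921.11
  Jul: +$1,315.07 − $393.96 → $0.00
Lowest trial balance = -$3,936.10 (Nov)
Initial deposit = cushion − low point = $1,315.07 − (-$3,936.10) = $5,251.17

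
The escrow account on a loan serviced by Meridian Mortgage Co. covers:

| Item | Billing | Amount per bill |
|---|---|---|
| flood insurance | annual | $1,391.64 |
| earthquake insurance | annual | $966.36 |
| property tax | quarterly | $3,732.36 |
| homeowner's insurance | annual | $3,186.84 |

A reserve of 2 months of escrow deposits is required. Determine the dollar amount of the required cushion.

Flood insurance: $1,391.64 annually
Earthquake insurance: $966.36 annually
Property tax: $3,732.36 × 4 = $14,929.44 annually
Homeowner's insurance: $3,186.84 annually
Annual escrow total = $20,474.28
Per month = $20,474.28 / 12 = $1,706.19
Cushion = 2 × $1,706.19 = $3,412.38

$3,412.38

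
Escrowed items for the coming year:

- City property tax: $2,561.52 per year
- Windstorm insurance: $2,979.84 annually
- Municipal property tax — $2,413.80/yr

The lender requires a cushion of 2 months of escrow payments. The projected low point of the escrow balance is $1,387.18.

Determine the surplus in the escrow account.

City property tax — $2,561.52/yr
Windstorm insurance — $2,979.84/yr
Municipal property tax — $2,413.80/yr
Yearly total = $7,955.16
Base monthly escrow = $7,955.16 ÷ 12 = $662.93
Required reserve = 2 × $662.93 = $1,325.86
Surplus = $1,387.18 − $1,325.86 = $61.32

$61.32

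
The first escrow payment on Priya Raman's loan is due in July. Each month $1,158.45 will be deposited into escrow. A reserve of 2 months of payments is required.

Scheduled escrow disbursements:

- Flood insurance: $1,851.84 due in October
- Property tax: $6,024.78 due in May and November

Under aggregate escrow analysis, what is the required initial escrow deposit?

$4,401.27

Cushion = 2 × $1,158.45 = $2,316.90
Trial balance (start $0, +$1,158.45 each month, − disbursements):
  Jul: +$1,158.45 → $1,158.45
  Aug: +$1,158.45 → $2,316.90
  Sep: +$1,158.45 → $3,475.35
  Oct: +$1,158.45 − $1,851.84 → $2,781.96
  Nov: +$1,158.45 − $6,024.78 → -$2,084.37
  Dec: +$1,158.45 → -$925.92
  Jan: +$1,158.45 → $232.53
  Feb: +$1,158.45 → $1,390.98
  Mar: +$1,158.45 → $2,549.43
  Apr: +$1,158.45 → $3,707.88
  May: +$1,158.45 − $6,024.78 → -$1,158.45
  Jun: +$1,158.45 → $0.00
Lowest trial balance = -$2,084.37 (Nov)
Initial deposit = cushion − low point = $2,316.90 − (-$2,084.37) = $4,401.27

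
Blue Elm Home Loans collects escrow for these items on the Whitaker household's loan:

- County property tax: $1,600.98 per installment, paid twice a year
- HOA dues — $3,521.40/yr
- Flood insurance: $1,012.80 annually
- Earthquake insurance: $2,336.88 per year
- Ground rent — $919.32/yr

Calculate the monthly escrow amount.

County property tax = $1,600.98 × 2 = $3,201.96 annually
HOA dues = $3,521.40 annually
Flood insurance = $1,012.80 annually
Earthquake insurance = $2,336.88 annually
Ground rent = $919.32 annually
Combined annual = $3,201.96 + $3,521.40 + $1,012.80 + $2,336.88 + $919.32 = $10,992.36
Monthly escrow = $10,992.36 ÷ 12 = $916.03

$916.03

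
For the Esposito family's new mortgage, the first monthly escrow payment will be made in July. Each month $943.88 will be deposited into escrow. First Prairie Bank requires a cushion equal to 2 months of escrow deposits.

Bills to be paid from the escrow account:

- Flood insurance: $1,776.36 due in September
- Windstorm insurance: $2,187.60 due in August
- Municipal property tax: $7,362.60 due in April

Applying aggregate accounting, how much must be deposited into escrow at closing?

Cushion = 2 × $943.88 = $1,887.76
Trial balance (start $0, +$943.88 each month, − disbursements):
  Jul: +$943.88 → $943.88
  Aug: +$943.88 − $2,187.60 → -$299.84
  Sep: +$943.88 − $1,776.36 → -$1,132.32
  Oct: +$943.88 → -$188.44
  Nov: +$943.88 → $755.44
  Dec: +$943.88 → $1,699.32
  Jan: +$943.88 → $2,643.20
  Feb: +$943.88 → $3,587.08
  Mar: +$943.88 → $4,530.96
  Apr: +$943.88 − $7,362.60 → -$1,887.76
  May: +$943.88 → -$943.88
  Jun: +$943.88 → $0.00
Lowest trial balance = -$1,887.76 (Apr)
Initial deposit = cushion − low point = $1,887.76 − (-$1,887.76) = $3,775.52

$3,775.52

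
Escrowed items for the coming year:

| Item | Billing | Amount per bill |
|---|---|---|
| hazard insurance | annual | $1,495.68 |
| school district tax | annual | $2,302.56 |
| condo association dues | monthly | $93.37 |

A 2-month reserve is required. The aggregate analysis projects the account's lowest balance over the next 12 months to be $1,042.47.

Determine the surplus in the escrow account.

$222.69

Hazard insurance = $1,495.68 per year
School district tax = $2,302.56 per year
Condo association dues = $93.37 × 12 = $1,120.44 per year
Combined annual = $1,495.68 + $2,302.56 + $1,120.44 = $4,918.68
Per month = $4,918.68 / 12 = $409.89
Cushion = 2 × $409.89 = $819.78
Excess over cushion: $1,042.47 − $819.78 = $222.69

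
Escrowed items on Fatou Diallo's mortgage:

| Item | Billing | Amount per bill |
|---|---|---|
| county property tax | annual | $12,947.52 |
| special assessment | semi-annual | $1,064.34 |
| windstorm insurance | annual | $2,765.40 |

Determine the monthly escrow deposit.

County property tax = $12,947.52 annually
Special assessment = $1,064.34 × 2 = $2,128.68 annually
Windstorm insurance = $2,765.40 annually
Total annual escrow = $12,947.52 + $2,128.68 + $2,765.40 = $17,841.60
Base monthly escrow = $17,841.60 ÷ 12 = $1,486.80

$1,486.80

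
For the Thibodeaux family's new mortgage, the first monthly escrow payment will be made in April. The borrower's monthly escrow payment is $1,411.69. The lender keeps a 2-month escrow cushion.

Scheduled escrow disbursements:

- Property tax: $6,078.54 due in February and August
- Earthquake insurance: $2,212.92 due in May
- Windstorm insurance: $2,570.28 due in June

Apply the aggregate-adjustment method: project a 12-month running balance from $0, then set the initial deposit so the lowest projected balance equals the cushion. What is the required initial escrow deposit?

$6,626.67

Cushion = 2 × $1,411.69 = $2,823.38
Trial balance (start $0, +$1,411.69 each month, − disbursements):
  Apr: +$1,411.69 → $1,411.69
  May: +$1,411.69 − $2,212.92 → $610.46
  Jun: +$1,411.69 − $2,570.28 → -$548.13
  Jul: +$1,411.69 → $863.56
  Aug: +$1,411.69 − $6,078.54 → -$3,803.29
  Sep: +$1,411.69 → -$2,391.60
  Oct: +$1,411.69 → -$979.91
  Nov: +$1,411.69 → $431.78
  Dec: +$1,411.69 → $1,843.47
  Jan: +$1,411.69 → $3,255.16
  Feb: +$1,411.69 − $6,078.54 → -$1,411.69
  Mar: +$1,411.69 → $0.00
Lowest trial balance = -$3,803.29 (Aug)
Initial deposit = cushion − low point = $2,823.38 − (-$3,803.29) = $6,626.67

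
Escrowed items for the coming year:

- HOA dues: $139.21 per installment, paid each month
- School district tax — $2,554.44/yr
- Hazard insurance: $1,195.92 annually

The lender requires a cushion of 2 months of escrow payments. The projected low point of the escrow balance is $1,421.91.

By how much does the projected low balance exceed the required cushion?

HOA dues = $139.21 × 12 = $1,670.52 annually
School district tax = $2,554.44 annually
Hazard insurance = $1,195.92 annually
Total per year = $5,420.88
Monthly escrow = $5,420.88 ÷ 12 = $451.74
Cushion = 2 × $451.74 = $903.48
Excess over cushion: $1,421.91 − $903.48 = $518.43

$518.43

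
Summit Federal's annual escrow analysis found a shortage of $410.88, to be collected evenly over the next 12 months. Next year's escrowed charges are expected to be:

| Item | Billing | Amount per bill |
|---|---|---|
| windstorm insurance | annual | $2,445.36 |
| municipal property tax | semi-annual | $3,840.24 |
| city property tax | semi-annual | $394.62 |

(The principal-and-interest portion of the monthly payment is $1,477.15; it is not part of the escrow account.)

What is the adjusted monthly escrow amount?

$943.83

Windstorm insurance: $2,445.36/yr
Municipal property tax: $3,840.24 × 2 = $7,680.48/yr
City property tax: $394.62 × 2 = $789.24/yr
Annual escrow total = $2,445.36 + $7,680.48 + $789.24 = $10,915.08
Per month = $10,915.08 ÷ 12 = $909.59
Shortage per month = $410.88 / 12 = $34.24
Adjusted monthly = $909.59 + $34.24 = $943.83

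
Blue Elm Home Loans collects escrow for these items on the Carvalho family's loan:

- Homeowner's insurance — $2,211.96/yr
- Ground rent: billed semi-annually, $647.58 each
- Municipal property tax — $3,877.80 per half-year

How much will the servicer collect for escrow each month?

Homeowner's insurance — $2,211.96 per year
Ground rent — $647.58 × 2 = $1,295.16 per year
Municipal property tax — $3,877.80 × 2 = $7,755.60 per year
Annual escrow total = $2,211.96 + $1,295.16 + $7,755.60 = $11,262.72
Per month = $11,262.72 ÷ 12 = $938.56

$938.56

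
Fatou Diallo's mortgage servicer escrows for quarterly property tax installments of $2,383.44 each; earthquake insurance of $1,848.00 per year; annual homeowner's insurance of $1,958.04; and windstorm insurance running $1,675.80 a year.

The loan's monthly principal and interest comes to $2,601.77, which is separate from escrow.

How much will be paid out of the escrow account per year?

Property tax — $2,383.44 × 4 = $9,533.76/yr
Earthquake insurance — $1,848.00/yr
Homeowner's insurance — $1,958.04/yr
Windstorm insurance — $1,675.80/yr
Total annual escrow = $15,015.60

$15,015.60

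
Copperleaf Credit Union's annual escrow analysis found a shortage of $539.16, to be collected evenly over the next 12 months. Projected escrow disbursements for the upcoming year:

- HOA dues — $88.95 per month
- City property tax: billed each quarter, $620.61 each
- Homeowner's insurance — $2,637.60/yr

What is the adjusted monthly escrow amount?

HOA dues = $88.95 × 12 = $1,067.40/yr
City property tax = $620.61 × 4 = $2,482.44/yr
Homeowner's insurance = $2,637.60/yr
Total per year = $6,187.44
Base monthly escrow = $6,187.44 / 12 = $515.62
Shortage per month = $539.16 / 12 = $44.93
New monthly escrow = $515.62 + $44.93 = $560.55

$560.55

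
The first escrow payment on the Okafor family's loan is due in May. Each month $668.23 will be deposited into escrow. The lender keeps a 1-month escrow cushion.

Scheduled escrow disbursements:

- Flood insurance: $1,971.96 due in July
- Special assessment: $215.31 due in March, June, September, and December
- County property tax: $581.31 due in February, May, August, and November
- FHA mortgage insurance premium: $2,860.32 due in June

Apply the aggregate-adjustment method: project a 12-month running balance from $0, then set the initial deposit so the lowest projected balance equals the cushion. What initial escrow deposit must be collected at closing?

$4,292.44

Cushion = 1 × $668.23 = $668.23
Trial balance (start $0, +$668.23 each month, − disbursements):
  May: +$668.23 − $581.31 → $86.92
  Jun: +$668.23 − $3,075.63 → -$2,320.48
  Jul: +$668.23 − $1,971.96 → -$3,624.21
  Aug: +$668.23 − $581.31 → -$3,537.29
  Sep: +$668.23 − $215.31 → -$3,084.37
  Oct: +$668.23 → -$2,416.14
  Nov: +$668.23 − $581.31 → -$2,329.22
  Dec: +$668.23 − $215.31 → -$1,876.30
  Jan: +$668.23 → -$1,208.07
  Feb: +$668.23 − $581.31 → -$1,121.15
  Mar: +$668.23 − $215.31 → -$668.23
  Apr: +$668.23 → $0.00
Lowest trial balance = -$3,624.21 (Jul)
Initial deposit = cushion − low point = $668.23 − (-$3,624.21) = $4,292.44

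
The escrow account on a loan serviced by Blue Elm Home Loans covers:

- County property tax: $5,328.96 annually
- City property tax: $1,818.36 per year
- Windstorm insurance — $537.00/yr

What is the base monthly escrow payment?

$640.36

County property tax: $5,328.96 annually
City property tax: $1,818.36 annually
Windstorm insurance: $537.00 annually
Total annual escrow = $5,328.96 + $1,818.36 + $537.00 = $7,684.32
Monthly = $7,684.32 ÷ 12 = $640.36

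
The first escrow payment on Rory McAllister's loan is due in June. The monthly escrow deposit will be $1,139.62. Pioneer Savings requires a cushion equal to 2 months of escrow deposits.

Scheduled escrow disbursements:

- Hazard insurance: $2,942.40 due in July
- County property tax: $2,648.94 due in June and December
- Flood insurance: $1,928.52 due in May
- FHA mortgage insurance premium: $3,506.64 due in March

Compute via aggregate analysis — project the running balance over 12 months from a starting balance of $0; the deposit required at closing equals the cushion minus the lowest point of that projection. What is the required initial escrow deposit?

$5,591.34

Cushion = 2 × $1,139.62 = $2,279.24
Trial balance (start $0, +$1,139.62 each month, − disbursements):
  Jun: +$1,139.62 − $2,648.94 → -$1,509.32
  Jul: +$1,139.62 − $2,942.40 → -$3,312.10
  Aug: +$1,139.62 → -$2,172.48
  Sep: +$1,139.62 → -$1,032.86
  Oct: +$1,139.62 → $106.76
  Nov: +$1,139.62 → $1,246.38
  Dec: +$1,139.62 − $2,648.94 → -$262.94
  Jan: +$1,139.62 → $876.68
  Feb: +$1,139.62 → $2,016.30
  Mar: +$1,139.62 − $3,506.64 → -$350.72
  Apr: +$1,139.62 → $788.90
  May: +$1,139.62 − $1,928.52 → $0.00
Lowest trial balance = -$3,312.10 (Jul)
Initial deposit = cushion − low point = $2,279.24 − (-$3,312.10) = $5,591.34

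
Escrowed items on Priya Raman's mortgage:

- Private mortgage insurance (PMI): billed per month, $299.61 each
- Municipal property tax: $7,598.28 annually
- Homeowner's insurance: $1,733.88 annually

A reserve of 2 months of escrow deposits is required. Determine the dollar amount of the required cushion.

$2,154.58

Private mortgage insurance (PMI): $299.61 × 12 = $3,595.32/yr
Municipal property tax: $7,598.28/yr
Homeowner's insurance: $1,733.88/yr
Total per year = $3,595.32 + $7,598.28 + $1,733.88 = $12,927.48
Base monthly escrow = $12,927.48 ÷ 12 = $1,077.29
Reserve = 2 × $1,077.29 = $2,154.58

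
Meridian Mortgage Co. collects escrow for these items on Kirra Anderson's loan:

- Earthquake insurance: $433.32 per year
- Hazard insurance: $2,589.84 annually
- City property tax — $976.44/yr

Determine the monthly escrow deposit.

Earthquake insurance — $433.32 annually
Hazard insurance — $2,589.84 annually
City property tax — $976.44 annually
Total annual escrow = $3,999.60
Monthly = $3,999.60 / 12 = $333.30

$333.30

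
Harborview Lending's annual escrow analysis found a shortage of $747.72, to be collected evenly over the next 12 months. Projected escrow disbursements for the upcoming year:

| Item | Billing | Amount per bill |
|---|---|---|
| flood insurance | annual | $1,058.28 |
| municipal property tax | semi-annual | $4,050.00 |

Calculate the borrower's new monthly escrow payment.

Flood insurance — $1,058.28 annually
Municipal property tax — $4,050.00 × 2 = $8,100.00 annually
Combined annual = $1,058.28 + $8,100.00 = $9,158.28
Base monthly escrow = $9,158.28 / 12 = $763.19
Shortage spread = $747.72 / 12 = $62.31/mo
New monthly escrow = $763.19 + $62.31 = $825.50

$825.50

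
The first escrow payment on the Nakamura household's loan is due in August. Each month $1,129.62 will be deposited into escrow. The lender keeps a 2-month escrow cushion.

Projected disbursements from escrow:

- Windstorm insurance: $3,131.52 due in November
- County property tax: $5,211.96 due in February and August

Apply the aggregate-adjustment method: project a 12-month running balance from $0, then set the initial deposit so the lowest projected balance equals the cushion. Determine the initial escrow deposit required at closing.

$7,907.34

Cushion = 2 × $1,129.62 = $2,259.24
Trial balance (start $0, +$1,129.62 each month, − disbursements):
  Aug: +$1,129.62 − $5,211.96 → -$4,082.34
  Sep: +$1,129.62 → -$2,952.72
  Oct: +$1,129.62 → -$1,823.10
  Nov: +$1,129.62 − $3,131.52 → -$3,825.00
  Dec: +$1,129.62 → -$2,695.38
  Jan: +$1,129.62 → -$1,565.76
  Feb: +$1,129.62 − $5,211.96 → -$5,648.10
  Mar: +$1,129.62 → -$4,518.48
  Apr: +$1,129.62 → -$3,388.86
  May: +$1,129.62 → -$2,259.24
  Jun: +$1,129.62 → -$1,129.62
  Jul: +$1,129.62 → $0.00
Lowest trial balance = -$5,648.10 (Feb)
Initial deposit = cushion − low point = $2,259.24 − (-$5,648.10) = $7,907.34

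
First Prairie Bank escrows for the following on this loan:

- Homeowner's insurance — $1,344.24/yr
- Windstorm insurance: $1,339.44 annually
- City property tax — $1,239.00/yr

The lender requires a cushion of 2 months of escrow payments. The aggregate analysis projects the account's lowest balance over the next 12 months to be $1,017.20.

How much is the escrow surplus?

$363.42

Homeowner's insurance = $1,344.24 annually
Windstorm insurance = $1,339.44 annually
City property tax = $1,239.00 annually
Total annual escrow = $1,344.24 + $1,339.44 + $1,239.00 = $3,922.68
Per month = $3,922.68 ÷ 12 = $326.89
Required reserve = 2 × $326.89 = $653.78
Excess over cushion: $1,017.20 − $653.78 = $363.42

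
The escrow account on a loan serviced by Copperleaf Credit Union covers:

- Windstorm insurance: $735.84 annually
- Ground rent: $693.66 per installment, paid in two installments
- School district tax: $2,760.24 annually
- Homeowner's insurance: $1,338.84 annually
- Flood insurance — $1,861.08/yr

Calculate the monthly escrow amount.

$673.61

Windstorm insurance = $735.84 per year
Ground rent = $693.66 × 2 = $1,387.32 per year
School district tax = $2,760.24 per year
Homeowner's insurance = $1,338.84 per year
Flood insurance = $1,861.08 per year
Combined annual = $8,083.32
Monthly = $8,083.32 / 12 = $673.61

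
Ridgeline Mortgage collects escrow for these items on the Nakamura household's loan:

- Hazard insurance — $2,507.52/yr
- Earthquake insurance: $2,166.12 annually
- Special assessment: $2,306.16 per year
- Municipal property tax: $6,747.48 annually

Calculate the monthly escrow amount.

Hazard insurance: $2,507.52
Earthquake insurance: $2,166.12
Special assessment: $2,306.16
Municipal property tax: $6,747.48
Total annual escrow = $2,507.52 + $2,166.12 + $2,306.16 + $6,747.48 = $13,727.28
Per month = $13,727.28 ÷ 12 = $1,143.94

$1,143.94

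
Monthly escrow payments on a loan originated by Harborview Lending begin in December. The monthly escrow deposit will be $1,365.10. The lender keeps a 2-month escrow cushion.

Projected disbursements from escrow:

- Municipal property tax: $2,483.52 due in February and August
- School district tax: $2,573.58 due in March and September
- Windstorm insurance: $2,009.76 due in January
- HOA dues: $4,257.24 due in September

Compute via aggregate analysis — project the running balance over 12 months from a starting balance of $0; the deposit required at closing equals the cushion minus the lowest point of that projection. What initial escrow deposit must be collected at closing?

Cushion = 2 × $1,365.10 = $2,730.20
Trial balance (start $0, +$1,365.10 each month, − disbursements):
  Dec: +$1,365.10 → $1,365.10
  Jan: +$1,365.10 − $2,009.76 → $720.44
  Feb: +$1,365.10 − $2,483.52 → -$397.98
  Mar: +$1,365.10 − $2,573.58 → -$1,606.46
  Apr: +$1,365.10 → -$241.36
  May: +$1,365.10 → $1,123.74
  Jun: +$1,365.10 → $2,488.84
  Jul: +$1,365.10 → $3,853.94
  Aug: +$1,365.10 − $2,483.52 → $2,735.52
  Sep: +$1,365.10 − $6,830.82 → -$2,730.20
  Oct: +$1,365.10 → -$1,365.10
  Nov: +$1,365.10 → $0.00
Lowest trial balance = -$2,730.20 (Sep)
Initial deposit = cushion − low point = $2,730.20 − (-$2,730.20) = $5,460.40

$5,460.40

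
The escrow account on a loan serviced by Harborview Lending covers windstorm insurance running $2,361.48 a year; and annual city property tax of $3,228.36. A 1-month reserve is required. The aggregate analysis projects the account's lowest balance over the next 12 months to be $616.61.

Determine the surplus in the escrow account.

$150.79

Windstorm insurance = $2,361.48 per year
City property tax = $3,228.36 per year
Annual escrow total = $5,589.84
Monthly escrow = $5,589.84 ÷ 12 = $465.82
Required reserve = 1 × $465.82 = $465.82
Surplus = $616.61 − $465.82 = $150.79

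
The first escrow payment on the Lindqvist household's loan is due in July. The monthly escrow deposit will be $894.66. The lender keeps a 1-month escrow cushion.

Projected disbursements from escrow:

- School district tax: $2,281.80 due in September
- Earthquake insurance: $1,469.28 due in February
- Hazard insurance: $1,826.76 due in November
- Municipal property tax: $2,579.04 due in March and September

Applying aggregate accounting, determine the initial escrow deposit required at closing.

Cushion = 1 × $894.66 = $894.66
Trial balance (start $0, +$894.66 each month, − disbursements):
  Jul: +$894.66 → $894.66
  Aug: +$894.66 → $1,789.32
  Sep: +$894.66 − $4,860.84 → -$2,176.86
  Oct: +$894.66 → -$1,282.20
  Nov: +$894.66 − $1,826.76 → -$2,214.30
  Dec: +$894.66 → -$1,319.64
  Jan: +$894.66 → -$424.98
  Feb: +$894.66 − $1,469.28 → -$999.60
  Mar: +$894.66 − $2,579.04 → -$2,683.98
  Apr: +$894.66 → -$1,789.32
  May: +$894.66 → -$894.66
  Jun: +$894.66 → $0.00
Lowest trial balance = -$2,683.98 (Mar)
Initial deposit = cushion − low point = $894.66 − (-$2,683.98) = $3,578.64

$3,578.64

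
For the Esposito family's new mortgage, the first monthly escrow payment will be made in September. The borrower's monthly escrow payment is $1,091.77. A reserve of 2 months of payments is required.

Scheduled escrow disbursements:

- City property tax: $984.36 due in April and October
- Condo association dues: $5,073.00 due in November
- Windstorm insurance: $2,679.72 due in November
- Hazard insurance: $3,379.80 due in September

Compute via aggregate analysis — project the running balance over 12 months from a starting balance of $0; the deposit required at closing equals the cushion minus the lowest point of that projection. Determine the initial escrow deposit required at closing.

Cushion = 2 × $1,091.77 = $2,183.54
Trial balance (start $0, +$1,091.77 each month, − disbursements):
  Sep: +$1,091.77 − $3,379.80 → -$2,288.03
  Oct: +$1,091.77 − $984.36 → -$2,180.62
  Nov: +$1,091.77 − $7,752.72 → -$8,841.57
  Dec: +$1,091.77 → -$7,749.80
  Jan: +$1,091.77 → -$6,658.03
  Feb: +$1,091.77 → -$5,566.26
  Mar: +$1,091.77 → -$4,474.49
  Apr: +$1,091.77 − $984.36 → -$4,367.08
  May: +$1,091.77 → -$3,275.31
  Jun: +$1,091.77 → -$2,183.54
  Jul: +$1,091.77 → -$1,091.77
  Aug: +$1,091.77 → $0.00
Lowest trial balance = -$8,841.57 (Nov)
Initial deposit = cushion − low point = $2,183.54 − (-$8,841.57) = $11,025.11

$11,025.11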